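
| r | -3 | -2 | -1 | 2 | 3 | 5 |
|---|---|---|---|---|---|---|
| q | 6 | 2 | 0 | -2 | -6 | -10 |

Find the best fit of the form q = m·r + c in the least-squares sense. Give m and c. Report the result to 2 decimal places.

Entries of AᵀA: Σr·r = 52, Σr = 4, Σ1 = 6.
And Σr·q = -94, Σq = -10.
AᵀA·[m, c]ᵀ = Aᵀq becomes [[52, 4]; [4, 6]]·[m, c]ᵀ = [-94, -10]ᵀ.
Eliminating c: 6·(row 1) − 4·(row 2) gives 296·m = 6·(-94) − 4·(-10) = -524, so m = -131/74.
Then c = ((-10) − 4·(-131/74))/6 = -18/37.

m = -1.77, c = -0.49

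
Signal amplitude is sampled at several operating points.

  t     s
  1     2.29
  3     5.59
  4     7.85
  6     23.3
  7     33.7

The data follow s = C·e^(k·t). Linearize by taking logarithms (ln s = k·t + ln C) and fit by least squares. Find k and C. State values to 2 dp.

k = 0.46, C = 1.41

Linearized form: ln s = k·t + ln C. From the 5 transformed points,
AᵀA = [[111.0000, 21.0000]; [21.0000, 5]], rhs = [57.7467, 11.2760]ᵀ  (here Σt = 21.0000, Σ(t)² = 111.0000, Σln s = 11.2760, Σt·ln s = 57.7467).
Δ = 111.0000·5 − (21.0000)² = 114.0000; k = (57.7467·5 − 21.0000·11.2760)/114.0000 = 0.45560, ln C = (111.0000·11.2760 − 21.0000·57.7467)/114.0000 = 0.34170, so C = exp(0.34170) = 1.40734.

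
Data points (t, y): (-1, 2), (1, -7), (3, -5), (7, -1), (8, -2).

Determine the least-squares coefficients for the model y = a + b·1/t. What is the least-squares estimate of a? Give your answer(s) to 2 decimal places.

Compute the Gram sums: Σ1 = 5, Σ1/t = 101/168, Σ1/t·1/t = 60601/28224.
Moment sums: Σy = -13, Σ1/t·y = -929/84.
Determinant 5·(60601/28224) − (101/168)² = 73201/7056.
a = ((-13)·(60601/28224) − (101/168)·(-929/84))/(73201/7056) = -600155/292804; b = (5·(-929/84) − (101/168)·(-13))/(73201/7056) = -335034/73201.

a = -2.05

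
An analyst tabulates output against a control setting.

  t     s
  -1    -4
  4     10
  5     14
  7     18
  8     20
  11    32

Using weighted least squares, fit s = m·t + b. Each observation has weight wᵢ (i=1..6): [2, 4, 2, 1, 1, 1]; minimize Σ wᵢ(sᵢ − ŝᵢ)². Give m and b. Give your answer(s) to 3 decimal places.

The normal equations are: 350·m + 50·b = 946;  50·m + 11·b = 130.
(Σwᵢ·t·t = 350, Σwᵢ·t = 50, Σwᵢ·1 = 11, Σwᵢ·t·s = 946, Σwᵢ·s = 130.)
det = 350·11 − 50² = 1350.
m = (946·11 − 50·130)/1350 = 217/75; b = (350·130 − 50·946)/1350 = -4/3.

m = 2.893, b = -1.333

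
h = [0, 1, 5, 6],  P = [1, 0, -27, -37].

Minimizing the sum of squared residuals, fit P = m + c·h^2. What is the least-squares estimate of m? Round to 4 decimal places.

m = 0.8710

The normal equations are: 4·m + 62·c = -63;  62·m + 1922·c = -2007.
(Σ1 = 4, Σh^2 = 62, Σh^2·h^2 = 1922, ΣP = -63, Σh^2·P = -2007.)
Δ = 4·1922 − 62² = 3844.
m = ((-63)·1922 − 62·(-2007))/3844 = 27/31; c = (4·(-2007) − 62·(-63))/3844 = -2061/1922.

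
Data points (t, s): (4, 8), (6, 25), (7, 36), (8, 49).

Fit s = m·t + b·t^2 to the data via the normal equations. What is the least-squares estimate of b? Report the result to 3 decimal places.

Forming MᵀM = [[165, 1135]; [1135, 8049]] and Mᵀs = [826, 5928]ᵀ gives MᵀM·[m, b]ᵀ = Mᵀs.
det = 165·8049 − 1135² = 39860.
m = (826·8049 − 1135·5928)/39860 = -39903/19930; b = (165·5928 − 1135·826)/39860 = 4061/3986.

b = 1.019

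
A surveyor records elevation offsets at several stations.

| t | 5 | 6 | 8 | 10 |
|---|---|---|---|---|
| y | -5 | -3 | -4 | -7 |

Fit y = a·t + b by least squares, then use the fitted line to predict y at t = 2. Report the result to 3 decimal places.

From the data, Σt·t = 225, Σt = 29, Σ1 = 4.
Right-hand side: Σt·y = -145, Σy = -19.
Normal equations: [[225, 29]; [29, 4]]·[a, b]ᵀ = [-145, -19]ᵀ.
det = 225·4 − 29² = 59.
a = ((-145)·4 − 29·(-19))/59 = -29/59; b = (225·(-19) − 29·(-145))/59 = -70/59.
At t = 2: ŷ = (-29/59)·(2) + (-70/59)·(1) = -128/59.

ŷ = -2.169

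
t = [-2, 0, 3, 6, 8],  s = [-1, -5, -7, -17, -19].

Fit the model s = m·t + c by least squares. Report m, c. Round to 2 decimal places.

m = -1.85, c = -4.24

From the data, Σt·t = 113, Σt = 15, Σ1 = 5.
Right-hand side: Σt·s = -273, Σs = -49.
MᵀM·[m, c]ᵀ = Mᵀs becomes [[113, 15]; [15, 5]]·[m, c]ᵀ = [-273, -49]ᵀ.
Δ = 113·5 − 15² = 340.
m = ((-273)·5 − 15·(-49))/340 = -63/34; c = (113·(-49) − 15·(-273))/340 = -721/170.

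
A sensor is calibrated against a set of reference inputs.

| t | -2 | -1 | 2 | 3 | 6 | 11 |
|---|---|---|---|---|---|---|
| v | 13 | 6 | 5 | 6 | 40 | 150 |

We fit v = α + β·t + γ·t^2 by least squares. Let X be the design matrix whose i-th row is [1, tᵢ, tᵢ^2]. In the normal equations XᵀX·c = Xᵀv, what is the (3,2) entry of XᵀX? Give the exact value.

1573

Row 3 ↔ basis t^2, column 2 ↔ basis t, so (XᵀX)_{3,2} = Σᵢ (t^2)·(t) = (4)·(-2) + (1)·(-1) + (4)·(2) + (9)·(3) + (36)·(6) + (121)·(11) = 1573.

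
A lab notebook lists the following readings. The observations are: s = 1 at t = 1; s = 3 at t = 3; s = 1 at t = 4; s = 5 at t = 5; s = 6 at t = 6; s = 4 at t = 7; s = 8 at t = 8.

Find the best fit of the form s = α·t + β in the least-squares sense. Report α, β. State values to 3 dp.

α = 0.889, β = -0.320

Forming AᵀA = [[200, 34]; [34, 7]] and Aᵀs = [167, 28]ᵀ gives AᵀA·[α, β]ᵀ = Aᵀs.
Δ = 200·7 − 34² = 244.
α = (167·7 − 34·28)/244 = 217/244; β = (200·28 − 34·167)/244 = -39/122.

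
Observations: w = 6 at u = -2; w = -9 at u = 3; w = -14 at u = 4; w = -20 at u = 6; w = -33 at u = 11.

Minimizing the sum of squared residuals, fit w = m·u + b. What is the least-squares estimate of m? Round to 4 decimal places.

m = -3.0269

From the data, Σu·u = 186, Σu = 22, Σ1 = 5.
Right-hand side: Σu·w = -578, Σw = -70.
MᵀM·[m, b]ᵀ = Mᵀw becomes [[186, 22]; [22, 5]]·[m, b]ᵀ = [-578, -70]ᵀ.
Δ = 186·5 − 22² = 446.
m = ((-578)·5 − 22·(-70))/446 = -675/223; b = (186·(-70) − 22·(-578))/446 = -152/223.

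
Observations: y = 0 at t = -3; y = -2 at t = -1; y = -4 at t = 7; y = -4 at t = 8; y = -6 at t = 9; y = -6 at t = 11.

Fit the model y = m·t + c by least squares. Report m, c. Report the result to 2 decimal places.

m = -0.39, c = -1.65

Setting ∂/∂m … = 0 gives: 325·m + 31·c = -178;  31·m + 6·c = -22.
det = 325·6 − 31² = 989.
m = ((-178)·6 − 31·(-22))/989 = -386/989; c = (325·(-22) − 31·(-178))/989 = -1632/989.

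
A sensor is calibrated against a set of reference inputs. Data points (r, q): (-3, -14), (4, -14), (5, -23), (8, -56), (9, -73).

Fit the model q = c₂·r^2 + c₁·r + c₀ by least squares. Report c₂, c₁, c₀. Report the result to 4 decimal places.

Forming MᵀM = [[11619, 1403, 195]; [1403, 195, 23]; [195, 23, 5]] and Mᵀq = [-10422, -1234, -180]ᵀ gives MᵀM·[c₂, c₁, c₀]ᵀ = Mᵀq.
Row-reducing yields c₂ = -30632/31879, c₁ = 28665/31879, c₀ = -84855/31879.

c₂ = -0.9609, c₁ = 0.8992, c₀ = -2.6618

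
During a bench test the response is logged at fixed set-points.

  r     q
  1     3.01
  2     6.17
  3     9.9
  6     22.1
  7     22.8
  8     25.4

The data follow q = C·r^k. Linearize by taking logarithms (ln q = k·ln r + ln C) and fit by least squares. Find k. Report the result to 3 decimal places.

k = 1.051

Let Y = ln q. Fitting Y = k·ln r + ln C by least squares:
Σln r = 7.6089, Σ(ln r)² = 13.0084, Σln q = 14.6713, Σln r·ln q = 22.1373.
Normal system: [[13.0084, 7.6089]; [7.6089, 6]]·[k, ln C]ᵀ = [22.1373, 14.6713]ᵀ.
Δ = 13.0084·6 − (7.6089)² = 20.1558; k = (22.1373·6 − 7.6089·14.6713)/20.1558 = 1.05142, ln C = (13.0084·14.6713 − 7.6089·22.1373)/20.1558 = 1.11186.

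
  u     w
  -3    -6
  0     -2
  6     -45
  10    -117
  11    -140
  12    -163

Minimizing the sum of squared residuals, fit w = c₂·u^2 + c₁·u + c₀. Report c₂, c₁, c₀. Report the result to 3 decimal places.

c₂ = -1.016, c₁ = -1.359, c₀ = -1.263

Normal-equation sums: Σu^2·u^2 = 46754, Σu^2·u = 4248, Σu^2 = 410, Σu·u = 410, Σu = 36, Σ1 = 6.
Right-hand side: Σu^2·w = -53786, Σu·w = -4918, Σw = -473.
MᵀM·[c₂, c₁, c₀]ᵀ = Mᵀw becomes [[46754, 4248, 410]; [4248, 410, 36]; [410, 36, 6]]·[c₂, c₁, c₀]ᵀ = [-53786, -4918, -473]ᵀ.
Solving the 3×3 system (Gaussian elimination) gives c₂ = -667561/657148, c₁ = -446569/328574, c₀ = -829671/657148.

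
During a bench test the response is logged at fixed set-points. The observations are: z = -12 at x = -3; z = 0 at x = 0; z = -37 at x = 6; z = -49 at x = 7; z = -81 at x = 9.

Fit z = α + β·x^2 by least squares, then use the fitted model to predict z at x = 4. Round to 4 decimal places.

ẑ = -17.1472

Entries of AᵀA: Σ1 = 5, Σx^2 = 175, Σx^2·x^2 = 10339.
And Σz = -179, Σx^2·z = -10402.
det = 5·10339 − 175² = 21070.
α = ((-179)·10339 − 175·(-10402))/21070 = -619/430; β = (5·(-10402) − 175·(-179))/21070 = -591/602.
At x = 4: ẑ = (-619/430)·(1) + (-591/602)·(16) = -51613/3010.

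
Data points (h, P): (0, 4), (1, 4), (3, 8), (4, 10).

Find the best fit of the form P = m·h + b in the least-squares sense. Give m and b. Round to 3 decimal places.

Compute the Gram sums: Σh·h = 26, Σh = 8, Σ1 = 4.
For MᵀP: Σh·P = 68, ΣP = 26.
MᵀM·[m, b]ᵀ = MᵀP becomes [[26, 8]; [8, 4]]·[m, b]ᵀ = [68, 26]ᵀ.
det = 26·4 − 8² = 40.
m = (68·4 − 8·26)/40 = 8/5; b = (26·26 − 8·68)/40 = 33/10.

m = 1.600, b = 3.300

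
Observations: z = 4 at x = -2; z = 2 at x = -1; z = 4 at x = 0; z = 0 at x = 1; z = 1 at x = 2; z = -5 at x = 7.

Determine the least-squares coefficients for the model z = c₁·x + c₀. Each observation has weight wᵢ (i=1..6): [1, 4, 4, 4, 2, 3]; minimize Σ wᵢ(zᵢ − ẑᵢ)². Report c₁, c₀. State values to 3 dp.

MᵀWM·[c₁, c₀]ᵀ = MᵀWz reads: 167·c₁ + 23·c₀ = -117;  23·c₁ + 18·c₀ = 15.
Eliminating c₀: 18·(row 1) − 23·(row 2) gives 2477·c₁ = 18·(-117) − 23·15 = -2451, so c₁ = -2451/2477.
Then c₀ = (15 − 23·(-2451/2477))/18 = 5196/2477.

c₁ = -0.990, c₀ = 2.098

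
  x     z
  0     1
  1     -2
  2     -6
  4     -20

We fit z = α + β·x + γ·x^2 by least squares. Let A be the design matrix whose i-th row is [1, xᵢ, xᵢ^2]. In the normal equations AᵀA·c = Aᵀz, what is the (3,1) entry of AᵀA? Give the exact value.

21

Row 3 ↔ basis x^2, column 1 ↔ basis 1, so (AᵀA)_{3,1} = Σᵢ x^2 = (0)·(1) + (1)·(1) + (4)·(1) + (16)·(1) = 21.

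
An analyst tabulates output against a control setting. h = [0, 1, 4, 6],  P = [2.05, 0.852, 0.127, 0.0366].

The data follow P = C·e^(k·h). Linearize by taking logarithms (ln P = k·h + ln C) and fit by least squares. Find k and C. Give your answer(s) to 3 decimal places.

Linearized form: ln P = k·h + ln C. From the 4 transformed points,
Sums: Σh = 11.0000, Σ(h)² = 53.0000, Σln P = -4.8136, Σh·ln P = -28.2607.
Normal system: [[53.0000, 11.0000]; [11.0000, 4]]·[k, ln C]ᵀ = [-28.2607, -4.8136]ᵀ.
Δ = 53.0000·4 − (11.0000)² = 91.0000; k = (-28.2607·4 − 11.0000·-4.8136)/91.0000 = -0.66036, ln C = (53.0000·-4.8136 − 11.0000·-28.2607)/91.0000 = 0.61260, so C = exp(0.61260) = 1.84522.

k = -0.660, C = 1.845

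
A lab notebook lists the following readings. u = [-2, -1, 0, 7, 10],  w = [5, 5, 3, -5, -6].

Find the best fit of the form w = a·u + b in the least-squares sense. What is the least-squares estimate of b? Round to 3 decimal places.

b = 3.220

From the data, Σu·u = 154, Σu = 14, Σ1 = 5.
For Aᵀw: Σu·w = -110, Σw = 2.
AᵀA·[a, b]ᵀ = Aᵀw becomes [[154, 14]; [14, 5]]·[a, b]ᵀ = [-110, 2]ᵀ.
det = 154·5 − 14² = 574.
a = ((-110)·5 − 14·2)/574 = -289/287; b = (154·2 − 14·(-110))/574 = 132/41.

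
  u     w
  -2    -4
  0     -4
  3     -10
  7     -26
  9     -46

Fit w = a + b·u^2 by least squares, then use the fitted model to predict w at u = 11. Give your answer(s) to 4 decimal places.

Compute the Gram sums: Σ1 = 5, Σu^2 = 143, Σu^2·u^2 = 9059.
And Σw = -90, Σu^2·w = -5106.
So MᵀM·[a, b]ᵀ = Mᵀw: [[5, 143]; [143, 9059]]·[a, b]ᵀ = [-90, -5106]ᵀ.
Eliminating b: 9059·(row 1) − 143·(row 2) gives 24846·a = 9059·(-90) − 143·(-5106) = -85152, so a = -14192/4141.
Then b = ((-5106) − 143·(-14192/4141))/9059 = -2110/4141.
At u = 11: ŵ = (-14192/4141)·(1) + (-2110/4141)·(121) = -269502/4141.

ŵ = -65.0814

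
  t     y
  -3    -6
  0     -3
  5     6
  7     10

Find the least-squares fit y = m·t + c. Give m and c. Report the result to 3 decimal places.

m = 1.629, c = -1.916

Forming XᵀX = [[83, 9]; [9, 4]] and Xᵀy = [118, 7]ᵀ gives XᵀX·[m, c]ᵀ = Xᵀy.
Δ = 83·4 − 9² = 251.
m = (118·4 − 9·7)/251 = 409/251; c = (83·7 − 9·118)/251 = -481/251.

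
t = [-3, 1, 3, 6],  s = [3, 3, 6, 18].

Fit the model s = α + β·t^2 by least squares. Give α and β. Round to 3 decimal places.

Entries of AᵀA: Σ1 = 4, Σt^2 = 55, Σt^2·t^2 = 1459.
Moment sums: Σs = 30, Σt^2·s = 732.
AᵀA·[α, β]ᵀ = Aᵀs becomes [[4, 55]; [55, 1459]]·[α, β]ᵀ = [30, 732]ᵀ.
Determinant 4·1459 − 55² = 2811.
α = (30·1459 − 55·732)/2811 = 1170/937; β = (4·732 − 55·30)/2811 = 426/937.

α = 1.249, β = 0.455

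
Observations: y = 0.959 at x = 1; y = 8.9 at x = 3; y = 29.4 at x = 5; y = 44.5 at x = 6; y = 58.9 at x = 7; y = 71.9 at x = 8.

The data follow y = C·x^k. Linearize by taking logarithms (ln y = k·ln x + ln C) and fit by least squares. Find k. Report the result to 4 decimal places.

Taking logs, ln y = k·ln x + ln C, so regress ln y on ln x.
XᵀX = [[15.1183, 8.5252]; [8.5252, 6]], rhs = [31.4651, 17.6718]ᵀ  (here Σln x = 8.5252, Σ(ln x)² = 15.1183, Σln y = 17.6718, Σln x·ln y = 31.4651).
Slope k = (n·Σln x·ln y − Σln x·Σln y)/(n·Σ(ln x)² − (Σln x)²) = (6·31.4651 − 8.5252·17.6718)/18.0313 = 2.11498; ln C = (Σln y − k·Σln x)/n = -0.05980.

k = 2.1150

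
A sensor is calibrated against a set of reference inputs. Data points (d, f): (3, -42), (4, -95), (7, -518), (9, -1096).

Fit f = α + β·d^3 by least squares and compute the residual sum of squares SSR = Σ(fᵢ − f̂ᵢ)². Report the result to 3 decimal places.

Compute the Gram sums: Σ1 = 4, Σd^3 = 1163, Σd^3·d^3 = 653915.
Moment sums: Σf = -1751, Σd^3·f = -983872.
Normal equations: [[4, 1163]; [1163, 653915]]·[α, β]ᵀ = [-1751, -983872]ᵀ.
Eliminating β: 653915·(row 1) − 1163·(row 2) gives 1263091·α = 653915·(-1751) − 1163·(-983872) = -762029, so α = -762029/1263091.
Then β = ((-983872) − 1163·(-762029/1263091))/653915 = -1899075/1263091.
Residuals: -1012768/1263091, 2309184/1263091, -2136384/1263091, 839968/1263091; SSR = 9205760/1263091.

SSR = 7.288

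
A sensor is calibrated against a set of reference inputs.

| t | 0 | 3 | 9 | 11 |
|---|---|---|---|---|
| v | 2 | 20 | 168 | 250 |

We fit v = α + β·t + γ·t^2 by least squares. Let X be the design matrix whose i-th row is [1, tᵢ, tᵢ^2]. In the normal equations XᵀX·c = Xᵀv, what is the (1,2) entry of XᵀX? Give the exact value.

Row 1 ↔ basis 1, column 2 ↔ basis t, so (XᵀX)_{1,2} = Σᵢ t = (1)·(0) + (1)·(3) + (1)·(9) + (1)·(11) = 23.

23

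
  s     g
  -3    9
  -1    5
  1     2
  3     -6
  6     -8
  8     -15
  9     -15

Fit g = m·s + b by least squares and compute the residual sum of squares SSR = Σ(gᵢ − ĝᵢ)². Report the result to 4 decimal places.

Setting ∂/∂m … = 0 gives: 201·m + 23·b = -351;  23·m + 7·b = -28.
det = 201·7 − 23² = 878.
m = ((-351)·7 − 23·(-28))/878 = -1813/878; b = (201·(-28) − 23·(-351))/878 = 2445/878.
Residuals: 9/439, 66/439, 562/439, -1137/439, 1409/878, -1111/878, 351/439; SSR = 11577/878.

SSR = 13.1856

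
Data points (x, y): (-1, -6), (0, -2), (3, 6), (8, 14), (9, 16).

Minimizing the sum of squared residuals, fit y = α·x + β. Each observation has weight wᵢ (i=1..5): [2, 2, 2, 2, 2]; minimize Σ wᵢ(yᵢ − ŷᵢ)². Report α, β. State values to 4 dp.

Setting ∂/∂α … = 0 gives: 310·α + 38·β = 560;  38·α + 10·β = 56.
Determinant 310·10 − 38² = 1656.
α = (560·10 − 38·56)/1656 = 434/207; β = (310·56 − 38·560)/1656 = -490/207.

α = 2.0966, β = -2.3671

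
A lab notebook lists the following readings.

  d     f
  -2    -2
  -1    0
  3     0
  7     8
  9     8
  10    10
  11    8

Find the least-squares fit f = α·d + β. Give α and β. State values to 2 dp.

Sums needed: Σd·d = 365, Σd = 37, Σ1 = 7.
For Mᵀf: Σd·f = 320, Σf = 32.
MᵀM·[α, β]ᵀ = Mᵀf becomes [[365, 37]; [37, 7]]·[α, β]ᵀ = [320, 32]ᵀ.
Δ = 365·7 − 37² = 1186.
α = (320·7 − 37·32)/1186 = 528/593; β = (365·32 − 37·320)/1186 = -80/593.

α = 0.89, β = -0.13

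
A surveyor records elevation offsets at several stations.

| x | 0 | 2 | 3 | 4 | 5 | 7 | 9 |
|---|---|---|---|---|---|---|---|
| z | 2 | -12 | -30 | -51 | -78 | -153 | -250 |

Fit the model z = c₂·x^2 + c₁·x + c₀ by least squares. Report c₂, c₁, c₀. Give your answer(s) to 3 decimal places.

c₂ = -2.955, c₁ = -1.414, c₀ = 2.006

From the data, Σx^2·x^2 = 9940, Σx^2·x = 1296, Σx^2 = 184, Σx·x = 184, Σx = 30, Σ1 = 7.
And Σx^2·z = -30831, Σx·z = -4029, Σz = -572.
Normal equations: [[9940, 1296, 184]; [1296, 184, 30]; [184, 30, 7]]·[c₂, c₁, c₀]ᵀ = [-30831, -4029, -572]ᵀ.
Row-reducing yields c₂ = -131287/44436, c₁ = -20941/14812, c₀ = 44579/22218.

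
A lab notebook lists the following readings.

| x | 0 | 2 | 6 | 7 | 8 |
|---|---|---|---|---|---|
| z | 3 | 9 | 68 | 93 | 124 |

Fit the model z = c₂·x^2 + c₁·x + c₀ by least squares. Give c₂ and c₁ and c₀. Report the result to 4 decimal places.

c₂ = 2.0883, c₁ = -1.7106, c₀ = 3.3660

Sums needed: Σx^2·x^2 = 7809, Σx^2·x = 1079, Σx^2 = 153, Σx·x = 153, Σx = 23, Σ1 = 5.
Moment sums: Σx^2·z = 14977, Σx·z = 2069, Σz = 297.
So AᵀA·[c₂, c₁, c₀]ᵀ = Aᵀz: [[7809, 1079, 153]; [1079, 153, 23]; [153, 23, 5]]·[c₂, c₁, c₀]ᵀ = [14977, 2069, 297]ᵀ.
Inverting the 3×3 Gram matrix, [c₂, c₁, c₀]ᵀ = [8913/4268, -7301/4268, 653/194]ᵀ.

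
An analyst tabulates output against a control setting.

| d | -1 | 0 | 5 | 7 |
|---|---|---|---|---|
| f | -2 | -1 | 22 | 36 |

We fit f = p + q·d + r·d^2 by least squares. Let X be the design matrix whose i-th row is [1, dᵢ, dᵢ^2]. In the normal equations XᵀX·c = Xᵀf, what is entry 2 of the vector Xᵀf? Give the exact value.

364

Entry 2 ↔ basis d, so (Xᵀf)_{2} = Σᵢ (d)·fᵢ = (-1)·(-2) + (0)·(-1) + (5)·(22) + (7)·(36) = 364.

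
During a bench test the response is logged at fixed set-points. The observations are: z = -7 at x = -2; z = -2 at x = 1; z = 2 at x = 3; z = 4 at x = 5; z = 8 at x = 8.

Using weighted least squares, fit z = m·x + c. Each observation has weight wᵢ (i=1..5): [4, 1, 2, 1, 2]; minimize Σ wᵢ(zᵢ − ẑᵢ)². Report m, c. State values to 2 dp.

m = 1.53, c = -3.65

Sums needed: Σwᵢ·x·x = 188, Σwᵢ·x = 20, Σwᵢ·1 = 10.
For AᵀWz: Σwᵢ·x·z = 214, Σwᵢ·z = -6.
So AᵀWA·[m, c]ᵀ = AᵀWz: [[188, 20]; [20, 10]]·[m, c]ᵀ = [214, -6]ᵀ.
Eliminating c: 10·(row 1) − 20·(row 2) gives 1480·m = 10·214 − 20·(-6) = 2260, so m = 113/74.
Then c = ((-6) − 20·(113/74))/10 = -676/185.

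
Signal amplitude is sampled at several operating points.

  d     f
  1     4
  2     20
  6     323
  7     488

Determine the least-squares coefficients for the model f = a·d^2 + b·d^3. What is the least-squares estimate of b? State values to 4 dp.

Compute the Gram sums: Σd^2·d^2 = 3714, Σd^2·d^3 = 24616, Σd^3·d^3 = 164370.
Moment sums: Σd^2·f = 35624, Σd^3·f = 237316.
XᵀX·[a, b]ᵀ = Xᵀf becomes [[3714, 24616]; [24616, 164370]]·[a, b]ᵀ = [35624, 237316]ᵀ.
Determinant 3714·164370 − 24616² = 4522724.
a = (35624·164370 − 24616·237316)/4522724 = 3436556/1130681; b = (3714·237316 − 24616·35624)/4522724 = 1117810/1130681.

b = 0.9886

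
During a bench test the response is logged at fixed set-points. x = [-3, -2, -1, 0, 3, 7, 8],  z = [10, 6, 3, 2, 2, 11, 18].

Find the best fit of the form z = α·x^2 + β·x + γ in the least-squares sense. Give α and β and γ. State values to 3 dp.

α = 0.414, β = -1.393, γ = 1.776

MᵀM·[α, β, γ]ᵀ = Mᵀz reads: 6676·α + 846·β + 136·γ = 1826;  846·α + 136·β + 12·γ = 182;  136·α + 12·β + 7·γ = 52.
(Σx^2·x^2 = 6676, Σx^2·x = 846, Σx^2 = 136, Σx·x = 136, Σx = 12, Σ1 = 7, Σx^2·z = 1826, Σx·z = 182, Σz = 52.)
Inverting the 3×3 Gram matrix, [α, β, γ]ᵀ = [65185/157521, -5625/4039, 39968/22503]ᵀ.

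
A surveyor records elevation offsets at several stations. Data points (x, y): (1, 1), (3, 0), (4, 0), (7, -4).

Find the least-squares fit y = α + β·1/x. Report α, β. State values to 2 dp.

α = -2.41, β = 3.84

Sums needed: Σ1 = 4, Σ1/x = 145/84, Σ1/x·1/x = 8425/7056.
For Aᵀy: Σy = -3, Σ1/x·y = 3/7.
Normal equations: [[4, 145/84]; [145/84, 8425/7056]]·[α, β]ᵀ = [-3, 3/7]ᵀ.
Eliminating β: (8425/7056)·(row 1) − (145/84)·(row 2) gives (4225/2352)·α = (8425/7056)·(-3) − (145/84)·(3/7) = -10165/2352, so α = -2033/845.
Then β = ((3/7) − (145/84)·(-2033/845))/(8425/7056) = 16212/4225.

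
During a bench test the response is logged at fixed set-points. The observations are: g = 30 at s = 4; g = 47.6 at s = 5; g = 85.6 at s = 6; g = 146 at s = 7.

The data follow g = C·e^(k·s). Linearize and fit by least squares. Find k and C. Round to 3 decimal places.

Taking logs, ln g = k·s + ln C, so regress ln g on s.
Σs = 22.0000, Σ(s)² = 126.0000, Σln g = 16.6973, Σs·ln g = 94.5023.
Equations: 126.0000·k + 22.0000·ln C = 94.5023;  22.0000·k + 4·ln C = 16.6973.
Solving (det = 20.0000): k = 0.53341, ln C = 1.24059, so C = exp(1.24059) = 3.45764.

k = 0.533, C = 3.458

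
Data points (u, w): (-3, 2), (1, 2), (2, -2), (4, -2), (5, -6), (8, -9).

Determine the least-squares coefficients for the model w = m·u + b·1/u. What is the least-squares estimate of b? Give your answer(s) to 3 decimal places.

The normal equations are: 119·m + 6·b = -118;  6·m + (21301/14400)·b = -299/120.
Eliminating b: (21301/14400)·(row 1) − 6·(row 2) gives (2016419/14400)·m = (21301/14400)·(-118) − 6·(-299/120) = -1149119/7200, so m = -2298238/2016419.
Then b = ((-299/120) − 6·(-2298238/2016419))/(21301/14400) = 5925480/2016419.

b = 2.939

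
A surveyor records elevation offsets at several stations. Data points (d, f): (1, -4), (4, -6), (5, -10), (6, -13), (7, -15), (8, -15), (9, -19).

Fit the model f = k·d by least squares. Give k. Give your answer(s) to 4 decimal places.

k = -2.0294

The normal system XᵀX·[k]ᵀ = Xᵀf is [[272]]·[k]ᵀ = [-552]ᵀ.
Hence k = -552 / 272 ≈ -2.02941.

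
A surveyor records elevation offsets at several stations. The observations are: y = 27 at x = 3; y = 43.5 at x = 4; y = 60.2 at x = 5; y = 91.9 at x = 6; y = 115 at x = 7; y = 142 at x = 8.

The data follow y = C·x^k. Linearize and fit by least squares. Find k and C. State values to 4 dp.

k = 1.7179, C = 4.0289

Let Y = ln y. Fitting Y = k·ln x + ln C by least squares:
AᵀA = [[17.0401, 9.9115]; [9.9115, 6]], rhs = [43.0845, 25.3877]ᵀ  (here Σln x = 9.9115, Σ(ln x)² = 17.0401, Σln y = 25.3877, Σln x·ln y = 43.0845).
Slope k = (n·Σln x·ln y − Σln x·Σln y)/(n·Σ(ln x)² − (Σln x)²) = (6·43.0845 − 9.9115·25.3877)/4.0036 = 1.71789; ln C = (Σln y − k·Σln x)/n = 1.39349, so C = exp(1.39349) = 4.02888.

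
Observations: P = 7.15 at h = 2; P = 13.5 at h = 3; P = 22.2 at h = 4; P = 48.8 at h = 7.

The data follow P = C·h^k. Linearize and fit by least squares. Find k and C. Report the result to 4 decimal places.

Taking logs, ln P = k·ln h + ln C, so regress ln P on ln h.
Over the data: Σln h = 5.1240, Σ(ln h)² = 7.3958, Σln P = 11.5576, Σln h·ln P = 16.0857.
Normal system: [[7.3958, 5.1240]; [5.1240, 4]]·[k, ln C]ᵀ = [16.0857, 11.5576]ᵀ.
Solving (det = 3.3281): k = 1.53895, ln C = 0.91803, so C = exp(0.91803) = 2.50435.

k = 1.5389, C = 2.5044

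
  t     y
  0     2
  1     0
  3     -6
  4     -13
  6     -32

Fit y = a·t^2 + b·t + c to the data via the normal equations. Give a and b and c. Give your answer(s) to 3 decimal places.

a = -0.970, b = 0.242, c = 1.545

With design matrix A, AᵀA = [[1634, 308, 62]; [308, 62, 14]; [62, 14, 5]] and Aᵀy = [-1414, -262, -49]ᵀ.
Solving the 3×3 system (Gaussian elimination) gives a = -32/33, b = 8/33, c = 17/11.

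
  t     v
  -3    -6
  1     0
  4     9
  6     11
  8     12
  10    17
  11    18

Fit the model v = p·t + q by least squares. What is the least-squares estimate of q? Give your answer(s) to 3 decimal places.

q = -0.416

From the data, Σt·t = 347, Σt = 37, Σ1 = 7.
And Σt·v = 584, Σv = 61.
So AᵀA·[p, q]ᵀ = Aᵀv: [[347, 37]; [37, 7]]·[p, q]ᵀ = [584, 61]ᵀ.
Determinant 347·7 − 37² = 1060.
p = (584·7 − 37·61)/1060 = 1831/1060; q = (347·61 − 37·584)/1060 = -441/1060.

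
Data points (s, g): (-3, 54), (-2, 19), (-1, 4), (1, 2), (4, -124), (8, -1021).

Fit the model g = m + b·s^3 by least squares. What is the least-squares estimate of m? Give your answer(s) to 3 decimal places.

The normal system AᵀA·[m, b]ᵀ = Aᵀg is [[6, 541]; [541, 267035]]·[m, b]ᵀ = [-1066, -532300]ᵀ.
Δ = 6·267035 − 541² = 1309529.
m = ((-1066)·267035 − 541·(-532300))/1309529 = 3314990/1309529; b = (6·(-532300) − 541·(-1066))/1309529 = -2617094/1309529.

m = 2.531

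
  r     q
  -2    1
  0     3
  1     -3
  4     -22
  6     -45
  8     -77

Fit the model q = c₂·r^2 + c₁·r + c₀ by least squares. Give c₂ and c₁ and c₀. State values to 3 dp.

Sums needed: Σr^2·r^2 = 5665, Σr^2·r = 785, Σr^2 = 121, Σr·r = 121, Σr = 17, Σ1 = 6.
And Σr^2·q = -6899, Σr·q = -979, Σq = -143.
So XᵀX·[c₂, c₁, c₀]ᵀ = Xᵀq: [[5665, 785, 121]; [785, 121, 17]; [121, 17, 6]]·[c₂, c₁, c₀]ᵀ = [-6899, -979, -143]ᵀ.
Row-reducing yields c₂ = -9677/9841, c₁ = -18786/9841, c₀ = 13836/9841.

c₂ = -0.983, c₁ = -1.909, c₀ = 1.406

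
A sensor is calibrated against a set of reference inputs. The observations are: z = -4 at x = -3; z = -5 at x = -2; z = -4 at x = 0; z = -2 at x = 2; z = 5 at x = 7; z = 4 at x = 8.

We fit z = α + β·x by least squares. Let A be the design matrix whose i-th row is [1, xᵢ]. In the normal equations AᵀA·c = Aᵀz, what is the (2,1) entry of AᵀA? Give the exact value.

12

Row 2 ↔ basis x, column 1 ↔ basis 1, so (AᵀA)_{2,1} = Σᵢ x = (-3)·(1) + (-2)·(1) + (0)·(1) + (2)·(1) + (7)·(1) + (8)·(1) = 12.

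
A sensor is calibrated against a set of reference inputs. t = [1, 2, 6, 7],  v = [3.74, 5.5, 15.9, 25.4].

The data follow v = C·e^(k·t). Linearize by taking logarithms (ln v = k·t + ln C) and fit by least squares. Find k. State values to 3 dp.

With ln vᵢ as the transformed response and tᵢ as the regressor:
Over the data: Σt = 16.0000, Σ(t)² = 90.0000, Σln v = 9.0249, Σt·ln v = 43.9697.
Normal system: [[90.0000, 16.0000]; [16.0000, 4]]·[k, ln C]ᵀ = [43.9697, 9.0249]ᵀ.
Δ = 90.0000·4 − (16.0000)² = 104.0000; k = (43.9697·4 − 16.0000·9.0249)/104.0000 = 0.30270, ln C = (90.0000·9.0249 − 16.0000·43.9697)/104.0000 = 1.04544.

k = 0.303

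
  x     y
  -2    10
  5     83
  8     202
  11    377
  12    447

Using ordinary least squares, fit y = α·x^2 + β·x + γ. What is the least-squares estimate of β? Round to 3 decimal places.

β = 1.382

AᵀA·[α, β, γ]ᵀ = Aᵀy reads: 40114·α + 3688·β + 358·γ = 125028;  3688·α + 358·β + 34·γ = 11522;  358·α + 34·β + 5·γ = 1119.
(Σx^2·x^2 = 40114, Σx^2·x = 3688, Σx^2 = 358, Σx·x = 358, Σx = 34, Σ1 = 5, Σx^2·y = 125028, Σx·y = 11522, Σy = 1119.)
Inverting the 3×3 Gram matrix, [α, β, γ]ᵀ = [986497/330879, 457340/330879, 102541/110293]ᵀ.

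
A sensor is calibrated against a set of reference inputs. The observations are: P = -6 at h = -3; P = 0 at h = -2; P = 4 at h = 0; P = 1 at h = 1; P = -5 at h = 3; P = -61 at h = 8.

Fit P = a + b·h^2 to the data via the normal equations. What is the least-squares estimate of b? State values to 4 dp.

b = -1.0056

Normal-equation sums: Σ1 = 6, Σh^2 = 87, Σh^2·h^2 = 4275.
For AᵀP: ΣP = -67, Σh^2·P = -4002.
AᵀA·[a, b]ᵀ = AᵀP becomes [[6, 87]; [87, 4275]]·[a, b]ᵀ = [-67, -4002]ᵀ.
Eliminating b: 4275·(row 1) − 87·(row 2) gives 18081·a = 4275·(-67) − 87·(-4002) = 61749, so a = 6861/2009.
Then b = ((-4002) − 87·(6861/2009))/4275 = -6061/6027.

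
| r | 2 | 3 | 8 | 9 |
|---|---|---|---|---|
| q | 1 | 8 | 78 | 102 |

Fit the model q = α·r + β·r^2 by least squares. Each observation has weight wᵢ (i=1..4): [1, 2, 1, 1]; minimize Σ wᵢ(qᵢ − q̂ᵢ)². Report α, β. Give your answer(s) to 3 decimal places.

Sums needed: Σwᵢ·r·r = 167, Σwᵢ·r·r^2 = 1303, Σwᵢ·r^2·r^2 = 10835.
Right-hand side: Σwᵢ·r·q = 1592, Σwᵢ·r^2·q = 13402.
So AᵀWA·[α, β]ᵀ = AᵀWq: [[167, 1303]; [1303, 10835]]·[α, β]ᵀ = [1592, 13402]ᵀ.
det = 167·10835 − 1303² = 111636.
α = (1592·10835 − 1303·13402)/111636 = -5083/2658; β = (167·13402 − 1303·1592)/111636 = 3899/2658.

α = -1.912, β = 1.467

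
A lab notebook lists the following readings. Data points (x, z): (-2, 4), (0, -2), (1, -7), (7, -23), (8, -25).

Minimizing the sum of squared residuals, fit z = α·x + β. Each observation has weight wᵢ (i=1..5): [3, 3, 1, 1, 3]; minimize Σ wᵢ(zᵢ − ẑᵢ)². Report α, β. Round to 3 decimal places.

Forming MᵀWM = [[254, 26]; [26, 11]] and MᵀWz = [-792, -99]ᵀ gives MᵀWM·[α, β]ᵀ = MᵀWz.
det = 254·11 − 26² = 2118.
α = ((-792)·11 − 26·(-99))/2118 = -1023/353; β = (254·(-99) − 26·(-792))/2118 = -759/353.

α = -2.898, β = -2.150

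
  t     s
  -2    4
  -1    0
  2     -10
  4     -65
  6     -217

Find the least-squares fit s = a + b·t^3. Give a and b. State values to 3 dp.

a = -2.178, b = -0.993

AᵀA·[a, b]ᵀ = Aᵀs reads: 5·a + 279·b = -288;  279·a + 50881·b = -51144.
det = 5·50881 − 279² = 176564.
a = ((-288)·50881 − 279·(-51144))/176564 = -96138/44141; b = (5·(-51144) − 279·(-288))/176564 = -43842/44141.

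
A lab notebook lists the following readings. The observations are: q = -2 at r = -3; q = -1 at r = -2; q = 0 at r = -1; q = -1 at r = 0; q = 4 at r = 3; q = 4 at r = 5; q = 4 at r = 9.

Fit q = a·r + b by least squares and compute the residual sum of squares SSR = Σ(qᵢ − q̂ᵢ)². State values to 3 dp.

SSR = 8.844

Normal-equation sums: Σr·r = 129, Σr = 11, Σ1 = 7.
Moment sums: Σr·q = 76, Σq = 8.
Normal equations: [[129, 11]; [11, 7]]·[a, b]ᵀ = [76, 8]ᵀ.
det = 129·7 − 11² = 782.
a = (76·7 − 11·8)/782 = 222/391; b = (129·8 − 11·76)/782 = 98/391.
Residuals: -214/391, -45/391, 124/391, -489/391, 800/391, 356/391, -532/391; SSR = 3458/391.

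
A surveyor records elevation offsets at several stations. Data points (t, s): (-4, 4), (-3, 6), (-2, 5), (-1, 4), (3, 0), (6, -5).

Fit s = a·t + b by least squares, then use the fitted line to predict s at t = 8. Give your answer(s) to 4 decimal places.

ŝ = -5.9243

From the data, Σt·t = 75, Σt = -1, Σ1 = 6.
And Σt·s = -78, Σs = 14.
AᵀA·[a, b]ᵀ = Aᵀs becomes [[75, -1]; [-1, 6]]·[a, b]ᵀ = [-78, 14]ᵀ.
Eliminating b: 6·(row 1) − (-1)·(row 2) gives 449·a = 6·(-78) − (-1)·14 = -454, so a = -454/449.
Then b = (14 − (-1)·(-454/449))/6 = 972/449.
At t = 8: ŝ = (-454/449)·(8) + (972/449)·(1) = -2660/449.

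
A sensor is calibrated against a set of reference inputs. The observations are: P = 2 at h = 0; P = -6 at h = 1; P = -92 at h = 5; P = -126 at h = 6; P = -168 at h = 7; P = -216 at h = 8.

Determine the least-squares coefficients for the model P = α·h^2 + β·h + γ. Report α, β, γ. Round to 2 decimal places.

Normal-equation sums: Σh^2·h^2 = 8419, Σh^2·h = 1197, Σh^2 = 175, Σh·h = 175, Σh = 27, Σ1 = 6.
For XᵀP: Σh^2·P = -28898, Σh·P = -4126, ΣP = -606.
So XᵀX·[α, β, γ]ᵀ = XᵀP: [[8419, 1197, 175]; [1197, 175, 27]; [175, 27, 6]]·[α, β, γ]ᵀ = [-28898, -4126, -606]ᵀ.
Solving the 3×3 system (Gaussian elimination) gives α = -4131/1448, β = -6245/1448, γ = 1171/724.

α = -2.85, β = -4.31, γ = 1.62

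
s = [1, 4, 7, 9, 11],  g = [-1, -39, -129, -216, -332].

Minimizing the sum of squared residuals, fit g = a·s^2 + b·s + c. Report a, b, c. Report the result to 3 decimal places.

a = -2.952, b = 2.454, c = -0.876

The normal system AᵀA·[a, b, c]ᵀ = Aᵀg is [[23860, 2468, 268]; [2468, 268, 32]; [268, 32, 5]]·[a, b, c]ᵀ = [-64614, -6656, -717]ᵀ.
Solving the 3×3 system (Gaussian elimination) gives a = -61603/20868, b = 51209/20868, c = -1524/1739.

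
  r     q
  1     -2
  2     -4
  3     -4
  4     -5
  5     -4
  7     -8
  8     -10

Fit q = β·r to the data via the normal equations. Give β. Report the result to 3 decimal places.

β = -1.179

The normal equations are: 168·β = -198.
Hence β = -198 / 168 ≈ -1.17857.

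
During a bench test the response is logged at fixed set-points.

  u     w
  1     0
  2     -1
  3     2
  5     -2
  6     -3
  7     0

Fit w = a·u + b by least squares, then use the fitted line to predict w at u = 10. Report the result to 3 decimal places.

ŵ = -2.381

Compute the Gram sums: Σu·u = 124, Σu = 24, Σ1 = 6.
Right-hand side: Σu·w = -24, Σw = -4.
Eliminating b: 6·(row 1) − 24·(row 2) gives 168·a = 6·(-24) − 24·(-4) = -48, so a = -2/7.
Then b = ((-4) − 24·(-2/7))/6 = 10/21.
At u = 10: ŵ = (-2/7)·(10) + (10/21)·(1) = -50/21.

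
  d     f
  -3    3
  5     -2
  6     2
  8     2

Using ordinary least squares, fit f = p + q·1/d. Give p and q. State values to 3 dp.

The normal equations are: 4·p + (19/120)·q = 5;  (19/120)·p + (2801/14400)·q = -49/60.
det = 4·(2801/14400) − (19/120)² = 10843/14400.
p = (5·(2801/14400) − (19/120)·(-49/60))/(10843/14400) = 15867/10843; q = (4·(-49/60) − (19/120)·5)/(10843/14400) = -58440/10843.

p = 1.463, q = -5.390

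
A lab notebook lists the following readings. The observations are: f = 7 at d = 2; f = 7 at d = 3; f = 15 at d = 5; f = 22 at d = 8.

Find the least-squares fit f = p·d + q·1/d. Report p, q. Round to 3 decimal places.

p = 2.748, q = 1.415

Entries of AᵀA: Σd·d = 102, Σd·1/d = 4, Σ1/d·1/d = 6001/14400.
And Σd·f = 286, Σ1/d·f = 139/12.
AᵀA·[p, q]ᵀ = Aᵀf becomes [[102, 4]; [4, 6001/14400]]·[p, q]ᵀ = [286, 139/12]ᵀ.
Determinant 102·(6001/14400) − 4² = 63617/2400.
p = (286·(6001/14400) − 4·(139/12))/(63617/2400) = 524543/190851; q = (102·(139/12) − 4·286)/(63617/2400) = 90000/63617.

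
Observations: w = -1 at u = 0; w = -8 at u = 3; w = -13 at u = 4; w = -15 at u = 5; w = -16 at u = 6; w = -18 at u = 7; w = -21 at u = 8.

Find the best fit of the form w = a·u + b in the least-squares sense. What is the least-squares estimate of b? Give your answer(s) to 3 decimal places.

Compute the Gram sums: Σu·u = 199, Σu = 33, Σ1 = 7.
For Mᵀw: Σu·w = -541, Σw = -92.
So MᵀM·[a, b]ᵀ = Mᵀw: [[199, 33]; [33, 7]]·[a, b]ᵀ = [-541, -92]ᵀ.
Determinant 199·7 − 33² = 304.
a = ((-541)·7 − 33·(-92))/304 = -751/304; b = (199·(-92) − 33·(-541))/304 = -455/304.

b = -1.497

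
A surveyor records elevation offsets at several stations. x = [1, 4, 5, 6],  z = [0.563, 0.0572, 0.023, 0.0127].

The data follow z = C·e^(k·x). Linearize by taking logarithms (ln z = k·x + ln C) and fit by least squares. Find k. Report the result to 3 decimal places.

k = -0.770

Let Y = ln z. Fitting Y = k·x + ln C by least squares:
Σx = 16.0000, Σ(x)² = 78.0000, Σln z = -11.5741, Σx·ln z = -57.0775.
Equations: 78.0000·k + 16.0000·ln C = -57.0775;  16.0000·k + 4·ln C = -11.5741.
Δ = 78.0000·4 − (16.0000)² = 56.0000; k = (-57.0775·4 − 16.0000·-11.5741)/56.0000 = -0.77008, ln C = (78.0000·-11.5741 − 16.0000·-57.0775)/56.0000 = 0.18680.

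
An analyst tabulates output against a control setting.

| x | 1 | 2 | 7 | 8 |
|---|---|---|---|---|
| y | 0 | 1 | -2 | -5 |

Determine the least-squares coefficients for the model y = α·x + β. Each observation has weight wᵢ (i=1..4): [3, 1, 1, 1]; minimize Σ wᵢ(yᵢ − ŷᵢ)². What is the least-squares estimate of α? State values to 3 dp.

α = -0.600

Entries of MᵀWM: Σwᵢ·x·x = 120, Σwᵢ·x = 20, Σwᵢ·1 = 6.
Moment sums: Σwᵢ·x·y = -52, Σwᵢ·y = -6.
MᵀWM·[α, β]ᵀ = MᵀWy becomes [[120, 20]; [20, 6]]·[α, β]ᵀ = [-52, -6]ᵀ.
Eliminating β: 6·(row 1) − 20·(row 2) gives 320·α = 6·(-52) − 20·(-6) = -192, so α = -3/5.
Then β = ((-6) − 20·(-3/5))/6 = 1.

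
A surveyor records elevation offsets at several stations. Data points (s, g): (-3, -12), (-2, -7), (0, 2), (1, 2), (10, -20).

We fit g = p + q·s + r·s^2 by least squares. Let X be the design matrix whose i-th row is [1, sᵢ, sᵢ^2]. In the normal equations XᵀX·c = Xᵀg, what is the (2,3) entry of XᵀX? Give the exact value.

Row 2 ↔ basis s, column 3 ↔ basis s^2, so (XᵀX)_{2,3} = Σᵢ (s)·(s^2) = (-3)·(9) + (-2)·(4) + (0)·(0) + (1)·(1) + (10)·(100) = 966.

966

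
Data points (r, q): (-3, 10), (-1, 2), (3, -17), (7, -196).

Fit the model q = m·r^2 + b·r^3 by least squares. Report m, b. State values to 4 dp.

The normal equations are: 2564·m + 16806·b = -9665;  16806·m + 119108·b = -67959.
Δ = 2564·119108 − 16806² = 22951276.
m = ((-9665)·119108 − 16806·(-67959))/22951276 = -4529933/11475638; b = (2564·(-67959) − 16806·(-9665))/22951276 = -5908443/11475638.

m = -0.3947, b = -0.5149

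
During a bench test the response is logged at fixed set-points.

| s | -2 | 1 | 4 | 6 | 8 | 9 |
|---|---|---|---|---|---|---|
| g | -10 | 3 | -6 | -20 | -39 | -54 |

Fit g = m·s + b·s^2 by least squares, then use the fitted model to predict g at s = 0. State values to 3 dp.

ĝ = 0.000

Forming MᵀM = [[202, 1514]; [1514, 12226]] and Mᵀg = [-919, -7723]ᵀ gives MᵀM·[m, b]ᵀ = Mᵀg.
det = 202·12226 − 1514² = 177456.
m = ((-919)·12226 − 1514·(-7723))/177456 = 28558/11091; b = (202·(-7723) − 1514·(-919))/177456 = -21085/22182.
At s = 0: ĝ = (28558/11091)·(0) + (-21085/22182)·(0) = 0.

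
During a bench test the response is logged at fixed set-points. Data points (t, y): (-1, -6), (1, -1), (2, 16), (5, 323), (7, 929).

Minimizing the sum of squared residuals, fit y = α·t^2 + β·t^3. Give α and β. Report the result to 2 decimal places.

α = -2.19, β = 3.02

Entries of MᵀM: Σt^2·t^2 = 3044, Σt^2·t^3 = 19964, Σt^3·t^3 = 133340.
Moment sums: Σt^2·y = 53653, Σt^3·y = 359155.
MᵀM·[α, β]ᵀ = Mᵀy becomes [[3044, 19964]; [19964, 133340]]·[α, β]ᵀ = [53653, 359155]ᵀ.
Eliminating β: 133340·(row 1) − 19964·(row 2) gives 7325664·α = 133340·53653 − 19964·359155 = -16079400, so α = -669975/305236.
Then β = (359155 − 19964·(-669975/305236))/133340 = 230618/76309.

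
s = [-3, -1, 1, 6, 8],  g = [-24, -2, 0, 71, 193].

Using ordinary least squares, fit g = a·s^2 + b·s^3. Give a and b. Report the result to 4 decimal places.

a = -1.1292, b = 0.5179

Compute the Gram sums: Σs^2·s^2 = 5475, Σs^2·s^3 = 40301, Σs^3·s^3 = 309531.
For Xᵀg: Σs^2·g = 14690, Σs^3·g = 114802.
Δ = 5475·309531 − 40301² = 70511624.
a = (14690·309531 − 40301·114802)/70511624 = -19906253/17627906; b = (5475·114802 − 40301·14690)/70511624 = 9129815/17627906.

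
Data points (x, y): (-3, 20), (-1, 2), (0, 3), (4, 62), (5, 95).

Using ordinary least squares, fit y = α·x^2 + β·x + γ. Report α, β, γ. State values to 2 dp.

α = 3.04, β = 3.13, γ = 2.22

The normal system AᵀA·[α, β, γ]ᵀ = Aᵀy is [[963, 161, 51]; [161, 51, 5]; [51, 5, 5]]·[α, β, γ]ᵀ = [3549, 661, 182]ᵀ.
Solving the 3×3 system (Gaussian elimination) gives α = 15731/5168, β = 16197/5168, γ = 5731/2584.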